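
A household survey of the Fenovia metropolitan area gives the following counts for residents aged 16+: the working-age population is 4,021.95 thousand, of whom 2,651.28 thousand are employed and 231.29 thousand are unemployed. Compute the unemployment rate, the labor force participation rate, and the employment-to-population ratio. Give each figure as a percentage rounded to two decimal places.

Unemployment rate ≈ 8.02%; labor force participation rate ≈ 71.67%; employment-population ratio ≈ 65.92%.

Labor force = employed + unemployed = 2,651.28 + 231.29 = 2,882.57 thousand.
Unemployment rate = 231.29 / 2,882.57 = 8.02%.
Labor force participation rate = 2,882.57 / 4,021.95 = 71.67%.
Employment-population ratio = 2,651.28 / 4,021.95 = 65.92%.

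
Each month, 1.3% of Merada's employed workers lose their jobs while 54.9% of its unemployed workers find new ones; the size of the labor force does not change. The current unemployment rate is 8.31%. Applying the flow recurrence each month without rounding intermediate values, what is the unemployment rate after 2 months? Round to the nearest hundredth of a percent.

Unemployment rate after two months ≈ 3.46%.

With a fixed labor force, u_{t+1} = u_t + s·(1−u_t) − f·u_t = u_t·(1−s−f) + s.
Here 1−s−f = 0.438 and s = 0.013.
u_1 = 0.083100 × 0.438 + 0.013 = 0.049398.
u_2 = 0.049398 × 0.438 + 0.013 = 0.034636.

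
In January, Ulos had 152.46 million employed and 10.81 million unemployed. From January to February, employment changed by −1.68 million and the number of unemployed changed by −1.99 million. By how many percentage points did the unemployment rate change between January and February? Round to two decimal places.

The unemployment rate changed by −1.09 percentage points.

January: labor force = 152.46 + 10.81 = 163.27; u = 10.81/163.27 = 6.62%.
February: labor force = 150.78 + 8.82 = 159.60; u = 8.82/159.60 = 5.53%.
Change = 5.53% − 6.62% = −1.09 pp.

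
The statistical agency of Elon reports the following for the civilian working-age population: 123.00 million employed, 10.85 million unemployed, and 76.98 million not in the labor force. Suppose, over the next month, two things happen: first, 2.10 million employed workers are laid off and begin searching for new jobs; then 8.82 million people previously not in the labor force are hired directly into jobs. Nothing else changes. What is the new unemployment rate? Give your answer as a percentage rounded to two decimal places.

New unemployment rate ≈ 9.08%.

Initially, labor force = 123.00 + 10.85 = 133.85 million, so u = 10.85/133.85 = 8.11%.
After the first change, employed falls and unemployed rises by 2.10; labor force unchanged → E = 120.90, U = 12.95, labor force = 133.85 million.
After the second change, employed and labor force both rise by 8.82; unemployed unchanged → E = 129.72, U = 12.95, labor force = 142.67 million.
New unemployment rate = 12.95 / 142.67 = 9.08%.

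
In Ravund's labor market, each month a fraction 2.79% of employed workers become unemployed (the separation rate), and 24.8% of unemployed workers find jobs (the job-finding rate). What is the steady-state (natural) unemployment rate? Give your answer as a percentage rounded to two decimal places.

Steady-state unemployment rate ≈ 10.11%.

At steady state the flows balance: s·E = f·U, so U/(E+U) = s/(s+f).
u* = 2.79 / (2.79 + 24.8) = 2.79 / 27.59 = 10.11%.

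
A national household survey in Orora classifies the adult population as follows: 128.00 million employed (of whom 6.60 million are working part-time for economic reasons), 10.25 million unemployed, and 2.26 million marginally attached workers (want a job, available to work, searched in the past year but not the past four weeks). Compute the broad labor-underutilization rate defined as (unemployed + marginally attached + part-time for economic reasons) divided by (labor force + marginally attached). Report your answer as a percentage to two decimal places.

Broad underutilization rate ≈ 13.60%.

Labor force = 128.00 + 10.25 = 138.25 million.
Numerator = 10.25 + 2.26 + 6.60 = 19.11 million.
Denominator = 138.25 + 2.26 = 140.51 million.
Broad rate = 19.11 / 140.51 = 13.60%.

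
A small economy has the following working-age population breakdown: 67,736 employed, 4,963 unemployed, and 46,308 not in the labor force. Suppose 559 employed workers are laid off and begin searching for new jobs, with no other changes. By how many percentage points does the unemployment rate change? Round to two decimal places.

The unemployment rate changes by +0.77 percentage points.

Initially, labor force = 67,736 + 4,963 = 72,699, so u = 4,963/72,699 = 6.83%.
After the change, employed falls and unemployed rises by 559; labor force unchanged → E = 67,177, U = 5,522, labor force = 72,699.
New unemployment rate = 5,522 / 72,699 = 7.60%.
Change = 7.60% − 6.83% = +0.77 percentage points.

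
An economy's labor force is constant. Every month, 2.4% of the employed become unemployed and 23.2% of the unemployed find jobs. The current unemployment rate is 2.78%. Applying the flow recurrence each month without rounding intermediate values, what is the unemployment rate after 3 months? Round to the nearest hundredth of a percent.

With a fixed labor force, u_{t+1} = u_t + s·(1−u_t) − f·u_t = u_t·(1−s−f) + s.
Here 1−s−f = 0.744 and s = 0.024.
u_1 = 0.027800 × 0.744 + 0.024 = 0.044683.
u_2 = 0.044683 × 0.744 + 0.024 = 0.057244.
u_3 = 0.057244 × 0.744 + 0.024 = 0.066590.

Unemployment rate after three months ≈ 6.66%.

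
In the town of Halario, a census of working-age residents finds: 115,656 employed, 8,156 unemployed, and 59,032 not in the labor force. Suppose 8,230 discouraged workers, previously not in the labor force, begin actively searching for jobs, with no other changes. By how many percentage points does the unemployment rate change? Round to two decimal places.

The unemployment rate changes by +5.82 percentage points.

Initially, labor force = 115,656 + 8,156 = 123,812, so u = 8,156/123,812 = 6.59%.
After the change, unemployed and labor force both rise by 8,230 → E = 115,656, U = 16,386, labor force = 132,042.
New unemployment rate = 16,386 / 132,042 = 12.41%.
Change = 12.41% − 6.59% = +5.82 percentage points.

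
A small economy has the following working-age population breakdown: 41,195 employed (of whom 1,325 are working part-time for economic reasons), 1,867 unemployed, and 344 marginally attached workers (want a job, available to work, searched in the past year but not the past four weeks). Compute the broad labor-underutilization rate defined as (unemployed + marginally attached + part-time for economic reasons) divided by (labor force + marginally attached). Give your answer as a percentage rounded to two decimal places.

Broad underutilization rate ≈ 8.15%.

Labor force = 41,195 + 1,867 = 43,062.
Numerator = 1,867 + 344 + 1,325 = 3,536.
Denominator = 43,062 + 344 = 43,406.
Broad rate = 3,536 / 43,406 = 8.15%.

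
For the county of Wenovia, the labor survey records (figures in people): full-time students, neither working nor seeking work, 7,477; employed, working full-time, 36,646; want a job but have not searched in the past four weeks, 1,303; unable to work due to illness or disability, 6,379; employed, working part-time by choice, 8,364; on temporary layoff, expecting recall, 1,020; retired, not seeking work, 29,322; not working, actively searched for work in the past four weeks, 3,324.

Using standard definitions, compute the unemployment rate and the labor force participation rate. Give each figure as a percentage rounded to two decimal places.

Employed = 36,646 + 8,364 = 45,010.
Unemployed = 1,020 + 3,324 = 4,344 (jobless and actively searching, or on temporary layoff).
Labor force = 45,010 + 4,344 = 49,354.
Not in labor force = 7,477 + 1,303 + 6,379 + 29,322 = 44,481 (those not working and not actively searching are outside the labor force — including those who want a job but have given up searching).
Civilian working-age population = 49,354 + 44,481 = 93,835.
Unemployment rate = 4,344 / 49,354 = 8.80%.
Labor force participation rate = 49,354 / 93,835 = 52.60%.

Unemployment rate ≈ 8.80%; labor force participation rate ≈ 52.60%.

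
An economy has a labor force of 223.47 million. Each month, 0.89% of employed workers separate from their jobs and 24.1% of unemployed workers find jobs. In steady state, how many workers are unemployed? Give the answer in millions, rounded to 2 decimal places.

Steady-state unemployment rate u* = s/(s+f) = 0.89/(0.89+24.1) = 0.035614.
Unemployed = u* × labor force = 0.035614 × 223.47 ≈ 7.96 million.

About 7.96 million are unemployed in steady state.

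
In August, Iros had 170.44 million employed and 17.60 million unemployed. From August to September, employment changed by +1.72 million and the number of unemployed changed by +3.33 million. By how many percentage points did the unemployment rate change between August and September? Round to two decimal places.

The unemployment rate changed by +1.48 percentage points.

August: labor force = 170.44 + 17.60 = 188.04; u = 17.60/188.04 = 9.36%.
September: labor force = 172.16 + 20.93 = 193.09; u = 20.93/193.09 = 10.84%.
Change = 10.84% − 9.36% = +1.48 pp.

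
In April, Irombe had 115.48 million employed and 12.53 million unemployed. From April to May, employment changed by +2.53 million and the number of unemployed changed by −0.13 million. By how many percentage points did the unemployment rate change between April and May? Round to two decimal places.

The unemployment rate changed by −0.28 percentage points.

April: labor force = 115.48 + 12.53 = 128.01; u = 12.53/128.01 = 9.79%.
May: labor force = 118.01 + 12.40 = 130.41; u = 12.40/130.41 = 9.51%.
Change = 9.51% − 9.79% = −0.28 pp.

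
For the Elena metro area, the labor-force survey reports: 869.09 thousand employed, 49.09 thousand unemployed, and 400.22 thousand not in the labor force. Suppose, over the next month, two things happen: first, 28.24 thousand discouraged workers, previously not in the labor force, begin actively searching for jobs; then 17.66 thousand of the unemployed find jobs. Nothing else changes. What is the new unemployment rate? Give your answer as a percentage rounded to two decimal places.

Initially, labor force = 869.09 + 49.09 = 918.18 thousand, so u = 49.09/918.18 = 5.35%.
After the first change, unemployed and labor force both rise by 28.24 → E = 869.09, U = 77.33, labor force = 946.42 thousand.
After the second change, unemployed falls and employed rises by 17.66; labor force unchanged → E = 886.75, U = 59.67, labor force = 946.42 thousand.
New unemployment rate = 59.67 / 946.42 = 6.30%.

New unemployment rate ≈ 6.30%.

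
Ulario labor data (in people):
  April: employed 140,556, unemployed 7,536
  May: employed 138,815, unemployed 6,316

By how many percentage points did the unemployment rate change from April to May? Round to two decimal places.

April: labor force = 140,556 + 7,536 = 148,092; u = 7,536/148,092 = 5.09%.
May: labor force = 138,815 + 6,316 = 145,131; u = 6,316/145,131 = 4.35%.
Change = 4.35% − 5.09% = −0.74 pp.

The unemployment rate changed by −0.74 percentage points.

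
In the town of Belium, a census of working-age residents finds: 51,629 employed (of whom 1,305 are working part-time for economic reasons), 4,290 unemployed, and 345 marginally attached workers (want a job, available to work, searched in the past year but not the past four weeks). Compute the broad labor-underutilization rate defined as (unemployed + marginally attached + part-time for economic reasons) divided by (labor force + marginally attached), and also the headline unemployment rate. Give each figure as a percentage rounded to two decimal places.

Broad underutilization rate ≈ 10.56%; headline unemployment rate ≈ 7.67%.

Labor force = 51,629 + 4,290 = 55,919.
Numerator = 4,290 + 345 + 1,305 = 5,940.
Denominator = 55,919 + 345 = 56,264.
Broad rate = 5,940 / 56,264 = 10.56%.
Headline unemployment rate = 4,290 / 55,919 = 7.67%.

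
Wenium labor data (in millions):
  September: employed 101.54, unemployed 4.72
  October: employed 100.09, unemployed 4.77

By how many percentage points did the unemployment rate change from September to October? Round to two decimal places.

The unemployment rate changed by +0.11 percentage points.

September: labor force = 101.54 + 4.72 = 106.26; u = 4.72/106.26 = 4.44%.
October: labor force = 100.09 + 4.77 = 104.86; u = 4.77/104.86 = 4.55%.
Change = 4.55% − 4.44% = +0.11 pp.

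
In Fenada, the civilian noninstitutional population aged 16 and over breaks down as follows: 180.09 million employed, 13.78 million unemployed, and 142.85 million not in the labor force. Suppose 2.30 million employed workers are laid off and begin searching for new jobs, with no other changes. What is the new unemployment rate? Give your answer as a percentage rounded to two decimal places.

New unemployment rate ≈ 8.29%.

Initially, labor force = 180.09 + 13.78 = 193.87 million, so u = 13.78/193.87 = 7.11%.
After the change, employed falls and unemployed rises by 2.30; labor force unchanged → E = 177.79, U = 16.08, labor force = 193.87 million.
New unemployment rate = 16.08 / 193.87 = 8.29%.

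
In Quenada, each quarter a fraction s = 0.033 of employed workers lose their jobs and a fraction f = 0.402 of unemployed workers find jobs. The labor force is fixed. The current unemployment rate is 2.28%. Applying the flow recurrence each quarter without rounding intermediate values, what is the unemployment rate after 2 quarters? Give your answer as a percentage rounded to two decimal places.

With a fixed labor force, u_{t+1} = u_t + s·(1−u_t) − f·u_t = u_t·(1−s−f) + s.
Here 1−s−f = 0.565 and s = 0.033.
u_1 = 0.022800 × 0.565 + 0.033 = 0.045882.
u_2 = 0.045882 × 0.565 + 0.033 = 0.058923.

Unemployment rate after two quarters ≈ 5.89%.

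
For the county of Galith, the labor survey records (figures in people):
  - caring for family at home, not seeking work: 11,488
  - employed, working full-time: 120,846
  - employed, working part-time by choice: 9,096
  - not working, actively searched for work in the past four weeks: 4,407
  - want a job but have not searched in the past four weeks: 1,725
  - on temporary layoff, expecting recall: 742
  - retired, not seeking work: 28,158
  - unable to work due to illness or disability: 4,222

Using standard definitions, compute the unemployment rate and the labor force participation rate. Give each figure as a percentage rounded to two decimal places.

Employed = 120,846 + 9,096 = 129,942.
Unemployed = 4,407 + 742 = 5,149 (jobless and actively searching, or on temporary layoff).
Labor force = 129,942 + 5,149 = 135,091.
Not in labor force = 11,488 + 1,725 + 28,158 + 4,222 = 45,593 (those not working and not actively searching are outside the labor force — including those who want a job but have given up searching).
Civilian working-age population = 135,091 + 45,593 = 180,684.
Unemployment rate = 5,149 / 135,091 = 3.81%.
Labor force participation rate = 135,091 / 180,684 = 74.77%.

Unemployment rate ≈ 3.81%; labor force participation rate ≈ 74.77%.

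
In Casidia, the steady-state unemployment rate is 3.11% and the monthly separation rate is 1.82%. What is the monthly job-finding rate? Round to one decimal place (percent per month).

Job-finding rate ≈ 56.7% per month.

From u* = s/(s+f): f = s·(1−u)/u.
f = 1.82 × (1 − 0.0311) / 0.0311 = 1.7634 / 0.0311 ≈ 56.7% per month.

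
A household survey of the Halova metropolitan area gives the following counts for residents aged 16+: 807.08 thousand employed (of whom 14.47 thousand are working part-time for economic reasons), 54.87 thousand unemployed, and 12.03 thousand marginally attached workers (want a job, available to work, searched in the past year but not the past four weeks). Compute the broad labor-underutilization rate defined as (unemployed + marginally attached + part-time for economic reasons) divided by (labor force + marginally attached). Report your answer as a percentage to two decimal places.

Broad underutilization rate ≈ 9.31%.

Labor force = 807.08 + 54.87 = 861.95 thousand.
Numerator = 54.87 + 12.03 + 14.47 = 81.37 thousand.
Denominator = 861.95 + 12.03 = 873.98 thousand.
Broad rate = 81.37 / 873.98 = 9.31%.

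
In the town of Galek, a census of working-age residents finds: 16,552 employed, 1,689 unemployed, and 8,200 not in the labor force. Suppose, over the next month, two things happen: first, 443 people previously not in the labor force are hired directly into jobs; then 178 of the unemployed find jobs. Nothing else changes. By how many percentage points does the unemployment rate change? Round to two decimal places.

Initially, labor force = 16,552 + 1,689 = 18,241, so u = 1,689/18,241 = 9.26%.
After the first change, employed and labor force both rise by 443; unemployed unchanged → E = 16,995, U = 1,689, labor force = 18,684.
After the second change, unemployed falls and employed rises by 178; labor force unchanged → E = 17,173, U = 1,511, labor force = 18,684.
New unemployment rate = 1,511 / 18,684 = 8.09%.
Change = 8.09% − 9.26% = −1.17 percentage points.

The unemployment rate changes by −1.17 percentage points.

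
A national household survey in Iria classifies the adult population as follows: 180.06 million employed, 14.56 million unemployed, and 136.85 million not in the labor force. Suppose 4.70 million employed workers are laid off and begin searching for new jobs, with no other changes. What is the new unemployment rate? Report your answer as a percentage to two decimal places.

Initially, labor force = 180.06 + 14.56 = 194.62 million, so u = 14.56/194.62 = 7.48%.
After the change, employed falls and unemployed rises by 4.70; labor force unchanged → E = 175.36, U = 19.26, labor force = 194.62 million.
New unemployment rate = 19.26 / 194.62 = 9.90%.

New unemployment rate ≈ 9.90%.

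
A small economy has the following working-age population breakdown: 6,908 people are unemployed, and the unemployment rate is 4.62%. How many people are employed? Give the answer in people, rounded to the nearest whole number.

Labor force = U / u = 6,908 / 0.0462 ≈ 149,524.
Employed = labor force − unemployed = 149,524 − 6,908 = 142,616.

About 142,616 are employed.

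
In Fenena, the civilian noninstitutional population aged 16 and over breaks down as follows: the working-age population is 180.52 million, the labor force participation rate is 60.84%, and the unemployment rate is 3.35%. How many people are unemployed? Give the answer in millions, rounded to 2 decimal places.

About 3.68 million are unemployed.

Labor force = 0.6084 × 180.52 = 109.83 million.
Unemployed = 0.0335 × 109.83 ≈ 3.68 million.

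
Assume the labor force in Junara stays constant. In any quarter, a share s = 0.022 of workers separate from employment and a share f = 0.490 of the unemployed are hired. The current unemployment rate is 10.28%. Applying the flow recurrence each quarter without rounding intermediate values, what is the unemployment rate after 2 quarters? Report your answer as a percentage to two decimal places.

With a fixed labor force, u_{t+1} = u_t + s·(1−u_t) − f·u_t = u_t·(1−s−f) + s.
Here 1−s−f = 0.488 and s = 0.022.
u_1 = 0.102800 × 0.488 + 0.022 = 0.072166.
u_2 = 0.072166 × 0.488 + 0.022 = 0.057217.

Unemployment rate after two quarters ≈ 5.72%.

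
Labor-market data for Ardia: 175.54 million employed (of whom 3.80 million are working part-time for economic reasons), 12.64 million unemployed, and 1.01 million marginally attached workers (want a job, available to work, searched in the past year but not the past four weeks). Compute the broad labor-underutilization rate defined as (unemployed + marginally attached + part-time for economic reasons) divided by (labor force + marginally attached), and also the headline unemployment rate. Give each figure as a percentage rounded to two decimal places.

Labor force = 175.54 + 12.64 = 188.18 million.
Numerator = 12.64 + 1.01 + 3.80 = 17.45 million.
Denominator = 188.18 + 1.01 = 189.19 million.
Broad rate = 17.45 / 189.19 = 9.22%.
Headline unemployment rate = 12.64 / 188.18 = 6.72%.

Broad underutilization rate ≈ 9.22%; headline unemployment rate ≈ 6.72%.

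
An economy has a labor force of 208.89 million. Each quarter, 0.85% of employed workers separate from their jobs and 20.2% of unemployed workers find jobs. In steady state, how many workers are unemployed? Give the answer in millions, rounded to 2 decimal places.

Steady-state unemployment rate u* = s/(s+f) = 0.85/(0.85+20.2) = 0.040380.
Unemployed = u* × labor force = 0.040380 × 208.89 ≈ 8.43 million.

About 8.43 million are unemployed in steady state.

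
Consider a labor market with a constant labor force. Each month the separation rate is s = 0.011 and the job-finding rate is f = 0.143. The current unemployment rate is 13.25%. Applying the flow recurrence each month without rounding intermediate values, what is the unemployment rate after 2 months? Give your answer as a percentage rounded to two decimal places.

With a fixed labor force, u_{t+1} = u_t + s·(1−u_t) − f·u_t = u_t·(1−s−f) + s.
Here 1−s−f = 0.846 and s = 0.011.
u_1 = 0.132500 × 0.846 + 0.011 = 0.123095.
u_2 = 0.123095 × 0.846 + 0.011 = 0.115138.

Unemployment rate after two months ≈ 11.51%.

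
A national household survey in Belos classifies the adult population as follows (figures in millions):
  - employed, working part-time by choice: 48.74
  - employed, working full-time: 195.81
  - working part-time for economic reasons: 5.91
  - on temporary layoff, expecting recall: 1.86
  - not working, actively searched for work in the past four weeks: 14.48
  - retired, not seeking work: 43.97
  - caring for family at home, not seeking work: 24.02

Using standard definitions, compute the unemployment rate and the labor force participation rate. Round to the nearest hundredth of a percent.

Unemployment rate ≈ 6.12%; labor force participation rate ≈ 79.69%.

Employed = 48.74 + 195.81 + 5.91 = 250.46 million (anyone who worked, including part-time for economic reasons, counts as employed).
Unemployed = 1.86 + 14.48 = 16.34 million (jobless and actively searching, or on temporary layoff).
Labor force = 250.46 + 16.34 = 266.80 million.
Not in labor force = 43.97 + 24.02 = 67.99 million (those not working and not actively searching are outside the labor force).
Civilian working-age population = 266.80 + 67.99 = 334.79 million.
Unemployment rate = 16.34 / 266.80 = 6.12%.
Labor force participation rate = 266.80 / 334.79 = 79.69%.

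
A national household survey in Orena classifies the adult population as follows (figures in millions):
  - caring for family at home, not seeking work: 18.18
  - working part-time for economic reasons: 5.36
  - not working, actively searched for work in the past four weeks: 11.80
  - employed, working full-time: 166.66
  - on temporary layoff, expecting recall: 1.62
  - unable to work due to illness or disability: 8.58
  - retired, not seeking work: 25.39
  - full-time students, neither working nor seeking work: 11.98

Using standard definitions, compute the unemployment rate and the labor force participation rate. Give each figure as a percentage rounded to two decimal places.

Employed = 5.36 + 166.66 = 172.02 million (anyone who worked, including part-time for economic reasons, counts as employed).
Unemployed = 11.80 + 1.62 = 13.42 million (jobless and actively searching, or on temporary layoff).
Labor force = 172.02 + 13.42 = 185.44 million.
Not in labor force = 18.18 + 8.58 + 25.39 + 11.98 = 64.13 million (those not working and not actively searching are outside the labor force).
Civilian working-age population = 185.44 + 64.13 = 249.57 million.
Unemployment rate = 13.42 / 185.44 = 7.24%.
Labor force participation rate = 185.44 / 249.57 = 74.30%.

Unemployment rate ≈ 7.24%; labor force participation rate ≈ 74.30%.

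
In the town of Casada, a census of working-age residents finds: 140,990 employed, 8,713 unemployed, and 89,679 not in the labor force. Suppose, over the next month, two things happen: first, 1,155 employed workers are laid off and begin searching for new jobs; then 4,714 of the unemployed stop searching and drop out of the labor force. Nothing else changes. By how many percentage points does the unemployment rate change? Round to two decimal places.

Initially, labor force = 140,990 + 8,713 = 149,703, so u = 8,713/149,703 = 5.82%.
After the first change, employed falls and unemployed rises by 1,155; labor force unchanged → E = 139,835, U = 9,868, labor force = 149,703.
After the second change, unemployed and labor force both fall by 4,714 → E = 139,835, U = 5,154, labor force = 144,989.
New unemployment rate = 5,154 / 144,989 = 3.55%.
Change = 3.55% − 5.82% = −2.27 percentage points.

The unemployment rate changes by −2.27 percentage points.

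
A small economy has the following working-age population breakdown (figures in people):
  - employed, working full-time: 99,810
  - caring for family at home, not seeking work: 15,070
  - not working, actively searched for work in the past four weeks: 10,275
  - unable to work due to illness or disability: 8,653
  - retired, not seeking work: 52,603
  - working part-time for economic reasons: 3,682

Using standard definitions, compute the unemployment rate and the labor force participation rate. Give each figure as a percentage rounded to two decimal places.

Employed = 99,810 + 3,682 = 103,492 (anyone who worked, including part-time for economic reasons, counts as employed).
Unemployed = 10,275.
Labor force = 103,492 + 10,275 = 113,767.
Not in labor force = 15,070 + 8,653 + 52,603 = 76,326 (those not working and not actively searching are outside the labor force).
Civilian working-age population = 113,767 + 76,326 = 190,093.
Unemployment rate = 10,275 / 113,767 = 9.03%.
Labor force participation rate = 113,767 / 190,093 = 59.85%.

Unemployment rate ≈ 9.03%; labor force participation rate ≈ 59.85%.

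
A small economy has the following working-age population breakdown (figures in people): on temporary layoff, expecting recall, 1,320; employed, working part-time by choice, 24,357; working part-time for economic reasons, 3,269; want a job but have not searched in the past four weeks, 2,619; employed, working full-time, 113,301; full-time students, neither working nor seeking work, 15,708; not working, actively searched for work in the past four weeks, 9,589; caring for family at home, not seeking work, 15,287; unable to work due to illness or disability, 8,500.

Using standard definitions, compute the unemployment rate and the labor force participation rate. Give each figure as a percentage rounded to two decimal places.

Unemployment rate ≈ 7.18%; labor force participation rate ≈ 78.29%.

Employed = 24,357 + 3,269 + 113,301 = 140,927 (anyone who worked, including part-time for economic reasons, counts as employed).
Unemployed = 1,320 + 9,589 = 10,909 (jobless and actively searching, or on temporary layoff).
Labor force = 140,927 + 10,909 = 151,836.
Not in labor force = 2,619 + 15,708 + 15,287 + 8,500 = 42,114 (those not working and not actively searching are outside the labor force — including those who want a job but have given up searching).
Civilian working-age population = 151,836 + 42,114 = 193,950.
Unemployment rate = 10,909 / 151,836 = 7.18%.
Labor force participation rate = 151,836 / 193,950 = 78.29%.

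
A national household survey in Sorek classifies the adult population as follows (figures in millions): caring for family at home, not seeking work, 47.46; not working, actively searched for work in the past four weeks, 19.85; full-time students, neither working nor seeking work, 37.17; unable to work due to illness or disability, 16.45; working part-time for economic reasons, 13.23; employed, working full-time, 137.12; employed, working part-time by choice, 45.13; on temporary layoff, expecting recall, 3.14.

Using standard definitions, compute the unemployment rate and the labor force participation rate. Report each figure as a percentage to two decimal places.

Employed = 13.23 + 137.12 + 45.13 = 195.48 million (anyone who worked, including part-time for economic reasons, counts as employed).
Unemployed = 19.85 + 3.14 = 22.99 million (jobless and actively searching, or on temporary layoff).
Labor force = 195.48 + 22.99 = 218.47 million.
Not in labor force = 47.46 + 37.17 + 16.45 = 101.08 million (those not working and not actively searching are outside the labor force).
Civilian working-age population = 218.47 + 101.08 = 319.55 million.
Unemployment rate = 22.99 / 218.47 = 10.52%.
Labor force participation rate = 218.47 / 319.55 = 68.37%.

Unemployment rate ≈ 10.52%; labor force participation rate ≈ 68.37%.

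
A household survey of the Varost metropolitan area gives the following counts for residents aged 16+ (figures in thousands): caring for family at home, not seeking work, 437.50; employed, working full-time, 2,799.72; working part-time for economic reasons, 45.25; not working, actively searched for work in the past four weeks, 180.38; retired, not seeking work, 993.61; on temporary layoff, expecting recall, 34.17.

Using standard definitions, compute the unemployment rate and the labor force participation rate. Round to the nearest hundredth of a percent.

Unemployment rate ≈ 7.01%; labor force participation rate ≈ 68.13%.

Employed = 2,799.72 + 45.25 = 2,844.97 thousand (anyone who worked, including part-time for economic reasons, counts as employed).
Unemployed = 180.38 + 34.17 = 214.55 thousand (jobless and actively searching, or on temporary layoff).
Labor force = 2,844.97 + 214.55 = 3,059.52 thousand.
Not in labor force = 437.50 + 993.61 = 1,431.11 thousand (those not working and not actively searching are outside the labor force).
Civilian working-age population = 3,059.52 + 1,431.11 = 4,490.63 thousand.
Unemployment rate = 214.55 / 3,059.52 = 7.01%.
Labor force participation rate = 3,059.52 / 4,490.63 = 68.13%.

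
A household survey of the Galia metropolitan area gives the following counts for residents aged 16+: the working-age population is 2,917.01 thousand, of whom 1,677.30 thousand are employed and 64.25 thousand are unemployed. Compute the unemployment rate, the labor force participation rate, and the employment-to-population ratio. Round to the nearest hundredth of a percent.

Labor force = employed + unemployed = 1,677.30 + 64.25 = 1,741.55 thousand.
Unemployment rate = 64.25 / 1,741.55 = 3.69%.
Labor force participation rate = 1,741.55 / 2,917.01 = 59.70%.
Employment-population ratio = 1,677.30 / 2,917.01 = 57.50%.

Unemployment rate ≈ 3.69%; labor force participation rate ≈ 59.70%; employment-population ratio ≈ 57.50%.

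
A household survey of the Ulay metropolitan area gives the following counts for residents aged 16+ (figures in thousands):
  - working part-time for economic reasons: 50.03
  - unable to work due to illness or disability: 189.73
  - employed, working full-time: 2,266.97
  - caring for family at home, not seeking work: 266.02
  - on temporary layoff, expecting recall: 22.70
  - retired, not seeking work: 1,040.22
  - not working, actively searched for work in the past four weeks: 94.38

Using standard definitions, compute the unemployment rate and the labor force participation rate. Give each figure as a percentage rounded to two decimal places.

Unemployment rate ≈ 4.81%; labor force participation rate ≈ 61.94%.

Employed = 50.03 + 2,266.97 = 2,317.00 thousand (anyone who worked, including part-time for economic reasons, counts as employed).
Unemployed = 22.70 + 94.38 = 117.08 thousand (jobless and actively searching, or on temporary layoff).
Labor force = 2,317.00 + 117.08 = 2,434.08 thousand.
Not in labor force = 189.73 + 266.02 + 1,040.22 = 1,495.97 thousand (those not working and not actively searching are outside the labor force).
Civilian working-age population = 2,434.08 + 1,495.97 = 3,930.05 thousand.
Unemployment rate = 117.08 / 2,434.08 = 4.81%.
Labor force participation rate = 2,434.08 / 3,930.05 = 61.94%.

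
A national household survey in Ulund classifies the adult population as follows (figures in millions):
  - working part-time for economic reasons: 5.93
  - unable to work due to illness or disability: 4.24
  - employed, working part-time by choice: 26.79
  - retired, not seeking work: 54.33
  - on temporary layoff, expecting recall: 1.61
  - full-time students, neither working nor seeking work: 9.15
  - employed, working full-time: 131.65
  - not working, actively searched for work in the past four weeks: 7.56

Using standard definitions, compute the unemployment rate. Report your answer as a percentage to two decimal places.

Employed = 5.93 + 26.79 + 131.65 = 164.37 million (anyone who worked, including part-time for economic reasons, counts as employed).
Unemployed = 1.61 + 7.56 = 9.17 million (jobless and actively searching, or on temporary layoff).
Labor force = 164.37 + 9.17 = 173.54 million.
Unemployment rate = 9.17 / 173.54 = 5.28%.

Unemployment rate ≈ 5.28%.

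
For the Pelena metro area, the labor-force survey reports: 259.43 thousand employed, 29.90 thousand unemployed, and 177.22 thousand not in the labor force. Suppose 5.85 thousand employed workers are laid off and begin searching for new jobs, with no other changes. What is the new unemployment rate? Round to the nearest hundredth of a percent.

Initially, labor force = 259.43 + 29.90 = 289.33 thousand, so u = 29.90/289.33 = 10.33%.
After the change, employed falls and unemployed rises by 5.85; labor force unchanged → E = 253.58, U = 35.75, labor force = 289.33 thousand.
New unemployment rate = 35.75 / 289.33 = 12.36%.

New unemployment rate ≈ 12.36%.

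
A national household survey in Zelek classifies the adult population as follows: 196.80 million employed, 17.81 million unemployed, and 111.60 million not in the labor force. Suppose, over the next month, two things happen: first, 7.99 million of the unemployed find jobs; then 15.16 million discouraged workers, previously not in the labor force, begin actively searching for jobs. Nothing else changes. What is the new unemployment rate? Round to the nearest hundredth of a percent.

Initially, labor force = 196.80 + 17.81 = 214.61 million, so u = 17.81/214.61 = 8.30%.
After the first change, unemployed falls and employed rises by 7.99; labor force unchanged → E = 204.79, U = 9.82, labor force = 214.61 million.
After the second change, unemployed and labor force both rise by 15.16 → E = 204.79, U = 24.98, labor force = 229.77 million.
New unemployment rate = 24.98 / 229.77 = 10.87%.

New unemployment rate ≈ 10.87%.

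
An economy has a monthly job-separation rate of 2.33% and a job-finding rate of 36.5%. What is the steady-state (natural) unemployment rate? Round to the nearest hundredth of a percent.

At steady state the flows balance: s·E = f·U, so U/(E+U) = s/(s+f).
u* = 2.33 / (2.33 + 36.5) = 2.33 / 38.83 = 6.00%.

Steady-state unemployment rate ≈ 6.00%.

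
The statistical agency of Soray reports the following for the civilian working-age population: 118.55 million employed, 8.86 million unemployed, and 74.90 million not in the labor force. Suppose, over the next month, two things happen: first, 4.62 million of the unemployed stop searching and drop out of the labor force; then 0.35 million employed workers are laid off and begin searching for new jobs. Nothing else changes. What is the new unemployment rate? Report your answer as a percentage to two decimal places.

New unemployment rate ≈ 3.74%.

Initially, labor force = 118.55 + 8.86 = 127.41 million, so u = 8.86/127.41 = 6.95%.
After the first change, unemployed and labor force both fall by 4.62 → E = 118.55, U = 4.24, labor force = 122.79 million.
After the second change, employed falls and unemployed rises by 0.35; labor force unchanged → E = 118.20, U = 4.59, labor force = 122.79 million.
New unemployment rate = 4.59 / 122.79 = 3.74%.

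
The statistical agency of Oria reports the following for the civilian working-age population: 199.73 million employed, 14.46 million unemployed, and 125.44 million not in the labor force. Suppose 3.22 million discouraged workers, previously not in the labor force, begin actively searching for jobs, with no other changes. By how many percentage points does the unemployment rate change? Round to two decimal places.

Initially, labor force = 199.73 + 14.46 = 214.19 million, so u = 14.46/214.19 = 6.75%.
After the change, unemployed and labor force both rise by 3.22 → E = 199.73, U = 17.68, labor force = 217.41 million.
New unemployment rate = 17.68 / 217.41 = 8.13%.
Change = 8.13% − 6.75% = +1.38 percentage points.

The unemployment rate changes by +1.38 percentage points.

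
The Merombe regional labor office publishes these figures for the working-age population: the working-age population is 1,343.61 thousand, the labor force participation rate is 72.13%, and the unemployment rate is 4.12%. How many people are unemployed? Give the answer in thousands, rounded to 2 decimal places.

About 39.93 thousand are unemployed.

Labor force = 0.7213 × 1,343.61 = 969.15 thousand.
Unemployed = 0.0412 × 969.15 ≈ 39.93 thousand.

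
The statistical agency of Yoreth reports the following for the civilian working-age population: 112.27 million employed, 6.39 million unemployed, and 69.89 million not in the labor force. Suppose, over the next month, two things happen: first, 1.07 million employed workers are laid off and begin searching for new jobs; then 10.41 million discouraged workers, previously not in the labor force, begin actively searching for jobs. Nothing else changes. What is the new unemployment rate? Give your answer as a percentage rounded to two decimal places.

New unemployment rate ≈ 13.85%.

Initially, labor force = 112.27 + 6.39 = 118.66 million, so u = 6.39/118.66 = 5.39%.
After the first change, employed falls and unemployed rises by 1.07; labor force unchanged → E = 111.20, U = 7.46, labor force = 118.66 million.
After the second change, unemployed and labor force both rise by 10.41 → E = 111.20, U = 17.87, labor force = 129.07 million.
New unemployment rate = 17.87 / 129.07 = 13.85%.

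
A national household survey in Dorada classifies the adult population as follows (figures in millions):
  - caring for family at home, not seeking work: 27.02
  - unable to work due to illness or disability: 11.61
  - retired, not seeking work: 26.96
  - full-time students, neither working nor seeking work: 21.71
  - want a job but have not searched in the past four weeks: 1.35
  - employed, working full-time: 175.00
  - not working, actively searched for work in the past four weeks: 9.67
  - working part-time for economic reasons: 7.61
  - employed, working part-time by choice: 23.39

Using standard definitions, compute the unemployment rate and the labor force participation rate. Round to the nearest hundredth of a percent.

Unemployment rate ≈ 4.48%; labor force participation rate ≈ 70.87%.

Employed = 175.00 + 7.61 + 23.39 = 206.00 million (anyone who worked, including part-time for economic reasons, counts as employed).
Unemployed = 9.67 million.
Labor force = 206.00 + 9.67 = 215.67 million.
Not in labor force = 27.02 + 11.61 + 26.96 + 21.71 + 1.35 = 88.65 million (those not working and not actively searching are outside the labor force — including those who want a job but have given up searching).
Civilian working-age population = 215.67 + 88.65 = 304.32 million.
Unemployment rate = 9.67 / 215.67 = 4.48%.
Labor force participation rate = 215.67 / 304.32 = 70.87%.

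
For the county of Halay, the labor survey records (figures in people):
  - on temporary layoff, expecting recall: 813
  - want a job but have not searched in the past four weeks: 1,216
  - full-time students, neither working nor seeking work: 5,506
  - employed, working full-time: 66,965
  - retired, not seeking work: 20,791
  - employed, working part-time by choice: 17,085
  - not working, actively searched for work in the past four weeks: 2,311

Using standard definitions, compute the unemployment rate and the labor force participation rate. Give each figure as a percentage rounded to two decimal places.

Employed = 66,965 + 17,085 = 84,050.
Unemployed = 813 + 2,311 = 3,124 (jobless and actively searching, or on temporary layoff).
Labor force = 84,050 + 3,124 = 87,174.
Not in labor force = 1,216 + 5,506 + 20,791 = 27,513 (those not working and not actively searching are outside the labor force — including those who want a job but have given up searching).
Civilian working-age population = 87,174 + 27,513 = 114,687.
Unemployment rate = 3,124 / 87,174 = 3.58%.
Labor force participation rate = 87,174 / 114,687 = 76.01%.

Unemployment rate ≈ 3.58%; labor force participation rate ≈ 76.01%.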